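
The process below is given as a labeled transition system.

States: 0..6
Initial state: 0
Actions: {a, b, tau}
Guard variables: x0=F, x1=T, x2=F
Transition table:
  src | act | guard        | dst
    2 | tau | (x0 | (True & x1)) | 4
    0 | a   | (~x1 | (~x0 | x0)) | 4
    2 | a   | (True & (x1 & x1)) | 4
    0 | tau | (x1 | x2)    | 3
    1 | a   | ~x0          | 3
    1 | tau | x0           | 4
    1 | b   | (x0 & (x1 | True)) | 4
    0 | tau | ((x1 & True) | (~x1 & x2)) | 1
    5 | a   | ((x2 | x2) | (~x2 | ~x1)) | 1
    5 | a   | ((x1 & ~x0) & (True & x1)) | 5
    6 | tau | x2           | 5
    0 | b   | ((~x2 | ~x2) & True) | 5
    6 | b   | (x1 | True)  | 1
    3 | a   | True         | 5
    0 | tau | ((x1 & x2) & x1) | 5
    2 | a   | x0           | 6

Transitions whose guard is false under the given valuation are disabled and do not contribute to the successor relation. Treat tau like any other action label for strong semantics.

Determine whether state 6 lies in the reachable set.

11 transition(s) survive guard evaluation.
Layer 0: {0}
Layer 1: {1,3,4,5}  cumulative {0,1,3,4,5}
Reach set: {0,1,3,4,5}

Answer: UNREACHABLE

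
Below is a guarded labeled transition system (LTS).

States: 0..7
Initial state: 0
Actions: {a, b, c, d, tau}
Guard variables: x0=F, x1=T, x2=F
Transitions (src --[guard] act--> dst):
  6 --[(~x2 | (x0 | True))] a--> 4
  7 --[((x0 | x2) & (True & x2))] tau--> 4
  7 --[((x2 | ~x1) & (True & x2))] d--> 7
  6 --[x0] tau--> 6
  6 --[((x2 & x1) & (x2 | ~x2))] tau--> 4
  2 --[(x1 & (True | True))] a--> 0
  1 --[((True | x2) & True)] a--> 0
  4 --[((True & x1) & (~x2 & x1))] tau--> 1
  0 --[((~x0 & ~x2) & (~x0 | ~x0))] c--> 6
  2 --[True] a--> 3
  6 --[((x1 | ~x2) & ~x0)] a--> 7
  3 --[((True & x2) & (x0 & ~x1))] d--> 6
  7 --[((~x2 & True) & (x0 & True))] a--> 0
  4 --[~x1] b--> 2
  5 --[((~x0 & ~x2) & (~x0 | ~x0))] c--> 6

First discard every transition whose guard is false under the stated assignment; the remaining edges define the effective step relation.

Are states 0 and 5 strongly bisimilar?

Bisimulation quotient by refinement:
  π0 = {{0,1,2,3,4,5,6,7}}
  π1 = {{0,5},{1,2,6},{3,7},{4}}
  π2 = {{0,5},{1},{2},{3,7},{4},{6}}
stable after 3 split(s): 6 block(s)
class of 0: {0,5}; class of 5: {0,5}

Answer: BISIMILAR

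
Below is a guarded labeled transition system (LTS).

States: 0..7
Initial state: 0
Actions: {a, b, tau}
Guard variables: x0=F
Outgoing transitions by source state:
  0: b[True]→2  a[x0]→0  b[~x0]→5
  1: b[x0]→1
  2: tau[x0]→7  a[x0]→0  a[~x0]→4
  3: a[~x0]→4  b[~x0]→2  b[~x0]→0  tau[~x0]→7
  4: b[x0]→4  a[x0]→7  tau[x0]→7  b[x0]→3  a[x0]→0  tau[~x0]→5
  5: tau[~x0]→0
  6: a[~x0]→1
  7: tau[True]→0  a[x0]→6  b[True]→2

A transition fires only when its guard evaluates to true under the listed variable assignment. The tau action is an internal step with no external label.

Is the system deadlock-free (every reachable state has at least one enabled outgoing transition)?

Reach set: {0,2,4,5}
  0: b→2  b→5  [2 exit(s)]
  2: a→4  [1 exit(s)]
  4: tau→5  [1 exit(s)]
  5: tau→0  [1 exit(s)]

Answer: DEADLOCK-FREE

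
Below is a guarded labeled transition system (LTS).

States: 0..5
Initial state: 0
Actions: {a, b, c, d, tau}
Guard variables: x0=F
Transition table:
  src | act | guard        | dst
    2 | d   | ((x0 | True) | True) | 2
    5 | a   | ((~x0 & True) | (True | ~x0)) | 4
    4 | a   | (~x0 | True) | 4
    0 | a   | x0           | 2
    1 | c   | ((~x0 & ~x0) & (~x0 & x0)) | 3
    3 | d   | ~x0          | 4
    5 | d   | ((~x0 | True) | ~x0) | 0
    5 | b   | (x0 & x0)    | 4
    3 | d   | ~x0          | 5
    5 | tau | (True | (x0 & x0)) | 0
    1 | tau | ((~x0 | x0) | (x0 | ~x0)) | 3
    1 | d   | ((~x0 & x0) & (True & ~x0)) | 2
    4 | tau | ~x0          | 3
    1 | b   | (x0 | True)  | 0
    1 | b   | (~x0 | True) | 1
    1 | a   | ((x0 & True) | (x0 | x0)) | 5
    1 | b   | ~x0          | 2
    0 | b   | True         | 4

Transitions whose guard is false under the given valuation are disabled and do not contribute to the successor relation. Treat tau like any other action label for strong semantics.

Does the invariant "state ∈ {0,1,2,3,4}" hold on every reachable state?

Answer: INVARIANT VIOLATED at state 5

Working:
Inv-set: {0,1,2,3,4}
R = {0,3,4,5}
  0: safe
  3: safe
  4: safe
  5: VIOLATES
counterexample path to 5: b·tau·d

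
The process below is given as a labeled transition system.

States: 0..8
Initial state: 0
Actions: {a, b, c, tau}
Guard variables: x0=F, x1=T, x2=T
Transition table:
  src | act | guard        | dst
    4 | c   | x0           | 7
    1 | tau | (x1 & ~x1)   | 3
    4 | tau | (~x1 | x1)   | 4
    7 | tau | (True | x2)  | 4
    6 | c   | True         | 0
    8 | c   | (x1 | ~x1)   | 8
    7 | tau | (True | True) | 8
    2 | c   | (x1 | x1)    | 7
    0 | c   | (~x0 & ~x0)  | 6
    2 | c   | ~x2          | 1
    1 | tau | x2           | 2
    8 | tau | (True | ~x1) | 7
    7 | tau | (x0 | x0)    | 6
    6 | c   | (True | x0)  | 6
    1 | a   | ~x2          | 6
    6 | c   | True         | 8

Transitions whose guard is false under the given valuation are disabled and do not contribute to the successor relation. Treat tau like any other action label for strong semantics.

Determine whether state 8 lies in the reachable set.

11 transition(s) survive guard evaluation.
depth 0: {0}
depth 1: {6}  cumulative {0,6}
depth 2: {8}  cumulative {0,6,8}
depth 3: {7}  cumulative {0,6,7,8}
depth 4: {4}  cumulative {0,4,6,7,8}
Reach set: {0,4,6,7,8}
Path to 8: c·c

Answer: REACHABLE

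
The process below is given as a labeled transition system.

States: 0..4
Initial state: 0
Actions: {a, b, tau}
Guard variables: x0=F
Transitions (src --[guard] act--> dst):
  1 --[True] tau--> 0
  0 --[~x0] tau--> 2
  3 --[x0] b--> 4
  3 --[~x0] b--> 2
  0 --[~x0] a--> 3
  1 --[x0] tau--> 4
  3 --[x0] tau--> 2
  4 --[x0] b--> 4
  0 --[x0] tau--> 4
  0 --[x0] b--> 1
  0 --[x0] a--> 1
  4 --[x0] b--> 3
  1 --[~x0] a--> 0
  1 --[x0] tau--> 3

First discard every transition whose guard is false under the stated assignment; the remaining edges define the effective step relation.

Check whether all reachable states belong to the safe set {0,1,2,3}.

Allowed set {0,1,2,3}
Reachable = {0,2,3}
  0: ok
  2: ok
  3: ok

Answer: INVARIANT HOLDS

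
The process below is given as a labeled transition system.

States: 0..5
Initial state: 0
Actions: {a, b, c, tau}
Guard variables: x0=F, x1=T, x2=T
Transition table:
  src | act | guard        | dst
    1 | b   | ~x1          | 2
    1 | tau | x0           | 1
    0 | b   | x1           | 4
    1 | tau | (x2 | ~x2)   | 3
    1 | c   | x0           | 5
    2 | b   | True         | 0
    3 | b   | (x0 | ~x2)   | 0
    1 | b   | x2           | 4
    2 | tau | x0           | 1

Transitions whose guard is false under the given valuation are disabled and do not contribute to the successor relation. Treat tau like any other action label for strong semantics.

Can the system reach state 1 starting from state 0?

Guard filter leaves 4 enabled edge(s).
depth 0: {0}
depth 1: {4}  now seen {0,4}
R = {0,4}

Answer: UNREACHABLE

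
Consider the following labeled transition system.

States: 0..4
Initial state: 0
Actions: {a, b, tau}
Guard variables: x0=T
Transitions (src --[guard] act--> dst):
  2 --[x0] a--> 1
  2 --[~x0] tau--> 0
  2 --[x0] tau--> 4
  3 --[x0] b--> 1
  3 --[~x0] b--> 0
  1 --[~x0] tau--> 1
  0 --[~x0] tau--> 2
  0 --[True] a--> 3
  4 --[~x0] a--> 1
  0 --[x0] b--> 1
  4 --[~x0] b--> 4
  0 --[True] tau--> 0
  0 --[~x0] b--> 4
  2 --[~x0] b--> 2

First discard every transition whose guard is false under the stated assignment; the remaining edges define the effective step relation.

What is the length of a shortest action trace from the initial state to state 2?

BFS to 2:
  L0 = {0}
  L1 = {1,3}
2 never appears.

Answer: UNREACHABLE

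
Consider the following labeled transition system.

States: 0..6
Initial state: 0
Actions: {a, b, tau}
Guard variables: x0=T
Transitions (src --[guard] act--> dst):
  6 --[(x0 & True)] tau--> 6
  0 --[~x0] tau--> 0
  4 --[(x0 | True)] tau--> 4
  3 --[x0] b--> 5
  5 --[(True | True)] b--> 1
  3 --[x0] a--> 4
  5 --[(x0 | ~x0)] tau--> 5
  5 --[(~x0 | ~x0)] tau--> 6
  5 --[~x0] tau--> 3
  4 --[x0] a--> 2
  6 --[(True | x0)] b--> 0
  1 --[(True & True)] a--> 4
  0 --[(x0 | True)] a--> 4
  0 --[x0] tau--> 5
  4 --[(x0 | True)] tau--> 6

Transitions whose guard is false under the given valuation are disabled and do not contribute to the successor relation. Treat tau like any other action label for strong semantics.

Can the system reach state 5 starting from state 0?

12 transition(s) survive guard evaluation.
L0 = {0}
L1 = {4,5}  cumulative {0,4,5}
L2 = {1,2,6}  cumulative {0,1,2,4,5,6}
Reachable = {0,1,2,4,5,6}
Path to 5: tau

Answer: REACHABLE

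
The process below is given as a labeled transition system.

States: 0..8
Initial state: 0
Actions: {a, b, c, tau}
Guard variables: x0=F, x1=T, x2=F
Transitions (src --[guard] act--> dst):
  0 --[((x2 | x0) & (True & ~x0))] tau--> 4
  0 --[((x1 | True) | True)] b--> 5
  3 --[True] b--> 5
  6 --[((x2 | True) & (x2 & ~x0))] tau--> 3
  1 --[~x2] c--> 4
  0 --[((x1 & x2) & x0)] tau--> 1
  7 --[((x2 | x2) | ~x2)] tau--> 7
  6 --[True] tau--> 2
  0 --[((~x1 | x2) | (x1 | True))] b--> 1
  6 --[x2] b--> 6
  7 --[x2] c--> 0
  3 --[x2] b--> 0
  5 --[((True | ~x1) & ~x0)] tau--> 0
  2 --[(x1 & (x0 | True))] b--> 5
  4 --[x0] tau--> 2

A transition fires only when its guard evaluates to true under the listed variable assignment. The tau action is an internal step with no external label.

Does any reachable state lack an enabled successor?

Answer: DEADLOCK at state 4

Working:
R = {0,1,4,5}
  0: b→1  b→5  [2 out]
  1: c→4  [1 out]
  4: ∅  [deadlock]
  5: tau→0  [1 out]
trace reaching 4: b·c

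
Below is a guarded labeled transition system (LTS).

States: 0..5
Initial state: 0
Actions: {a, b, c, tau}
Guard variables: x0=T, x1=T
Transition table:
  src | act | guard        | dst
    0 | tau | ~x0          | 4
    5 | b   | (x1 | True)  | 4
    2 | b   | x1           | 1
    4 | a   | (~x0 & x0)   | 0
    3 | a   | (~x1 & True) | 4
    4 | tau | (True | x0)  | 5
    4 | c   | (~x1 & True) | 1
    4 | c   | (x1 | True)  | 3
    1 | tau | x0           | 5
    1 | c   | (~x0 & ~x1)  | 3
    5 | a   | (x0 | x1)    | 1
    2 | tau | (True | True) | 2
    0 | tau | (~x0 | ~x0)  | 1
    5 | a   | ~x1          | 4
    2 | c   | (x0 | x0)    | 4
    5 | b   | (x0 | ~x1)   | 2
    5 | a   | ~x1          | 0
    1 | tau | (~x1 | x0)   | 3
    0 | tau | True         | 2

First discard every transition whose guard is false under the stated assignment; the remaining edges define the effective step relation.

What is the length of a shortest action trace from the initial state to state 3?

Answer: 3

Trace:
Breadth-first toward 3:
  depth 0: {0}
  depth 1: {2}
  depth 2: {1,4}
  depth 3: {3,5}
first hit 3 at d=3 via tau·b·tau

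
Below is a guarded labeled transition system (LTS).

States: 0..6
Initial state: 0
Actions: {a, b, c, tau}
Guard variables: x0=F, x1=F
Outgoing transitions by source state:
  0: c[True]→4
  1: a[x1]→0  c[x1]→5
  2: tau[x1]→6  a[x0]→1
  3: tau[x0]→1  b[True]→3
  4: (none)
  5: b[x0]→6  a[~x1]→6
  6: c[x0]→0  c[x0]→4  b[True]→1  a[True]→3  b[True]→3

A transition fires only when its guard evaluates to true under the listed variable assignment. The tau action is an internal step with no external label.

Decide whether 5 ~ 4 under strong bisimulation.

Answer: NOT BISIMILAR

Working:
Bisimulation quotient by refinement:
  round 0: {{0,1,2,3,4,5,6}}
  round 1: {{0},{1,2,4},{3},{5},{6}}
Fixed point at round 2; 5 class(es).
5∈{5}, 4∈{1,2,4}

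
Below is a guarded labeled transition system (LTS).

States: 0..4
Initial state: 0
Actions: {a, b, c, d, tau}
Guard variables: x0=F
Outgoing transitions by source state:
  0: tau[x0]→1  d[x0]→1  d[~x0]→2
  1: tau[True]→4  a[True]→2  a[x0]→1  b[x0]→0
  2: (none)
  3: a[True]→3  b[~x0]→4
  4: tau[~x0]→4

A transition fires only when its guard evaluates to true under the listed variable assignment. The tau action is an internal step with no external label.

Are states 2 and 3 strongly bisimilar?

Compute ~ classes (split until stable):
  P[0] = {{0,1,2,3,4}}
  P[1] = {{0},{1},{2},{3},{4}}
stable after 2 split(s): 5 block(s)
class of 2: {2}; class of 3: {3}

Answer: NOT BISIMILAR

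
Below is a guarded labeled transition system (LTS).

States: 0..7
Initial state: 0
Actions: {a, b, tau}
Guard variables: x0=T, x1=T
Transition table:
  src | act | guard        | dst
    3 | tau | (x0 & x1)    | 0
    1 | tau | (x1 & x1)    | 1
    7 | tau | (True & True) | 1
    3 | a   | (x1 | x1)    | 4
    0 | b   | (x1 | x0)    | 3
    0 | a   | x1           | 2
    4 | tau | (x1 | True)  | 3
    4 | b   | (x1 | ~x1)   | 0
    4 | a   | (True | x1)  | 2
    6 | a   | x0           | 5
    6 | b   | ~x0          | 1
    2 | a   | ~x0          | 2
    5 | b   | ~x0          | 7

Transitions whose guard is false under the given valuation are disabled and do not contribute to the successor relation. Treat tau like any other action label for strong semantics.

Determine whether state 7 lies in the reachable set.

Answer: UNREACHABLE

Analysis:
Guard filter leaves 10 enabled edge(s).
depth 0: {0}
depth 1: {2,3}  cumulative {0,2,3}
depth 2: {4}  cumulative {0,2,3,4}
R = {0,2,3,4}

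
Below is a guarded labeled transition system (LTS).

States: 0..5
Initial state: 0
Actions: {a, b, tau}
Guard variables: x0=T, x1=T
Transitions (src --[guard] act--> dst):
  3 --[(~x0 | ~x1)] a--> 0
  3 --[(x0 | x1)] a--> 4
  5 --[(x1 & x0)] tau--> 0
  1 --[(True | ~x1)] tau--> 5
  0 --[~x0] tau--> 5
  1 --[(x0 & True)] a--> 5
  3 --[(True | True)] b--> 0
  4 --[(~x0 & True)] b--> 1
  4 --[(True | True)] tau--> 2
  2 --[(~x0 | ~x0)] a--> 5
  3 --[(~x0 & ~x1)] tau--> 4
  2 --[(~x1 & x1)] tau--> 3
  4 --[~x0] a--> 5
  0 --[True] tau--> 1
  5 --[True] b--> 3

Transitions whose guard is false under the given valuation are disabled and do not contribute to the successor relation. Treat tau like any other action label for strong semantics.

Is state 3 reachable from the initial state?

After dropping false guards: 8 live edges.
L0 = {0}
L1 = {1}  cumulative {0,1}
L2 = {5}  cumulative {0,1,5}
L3 = {3}  cumulative {0,1,3,5}
L4 = {4}  cumulative {0,1,3,4,5}
L5 = {2}  cumulative {0,1,2,3,4,5}
Reach set: {0,1,2,3,4,5}
witness 3: tau·tau·b

Answer: REACHABLE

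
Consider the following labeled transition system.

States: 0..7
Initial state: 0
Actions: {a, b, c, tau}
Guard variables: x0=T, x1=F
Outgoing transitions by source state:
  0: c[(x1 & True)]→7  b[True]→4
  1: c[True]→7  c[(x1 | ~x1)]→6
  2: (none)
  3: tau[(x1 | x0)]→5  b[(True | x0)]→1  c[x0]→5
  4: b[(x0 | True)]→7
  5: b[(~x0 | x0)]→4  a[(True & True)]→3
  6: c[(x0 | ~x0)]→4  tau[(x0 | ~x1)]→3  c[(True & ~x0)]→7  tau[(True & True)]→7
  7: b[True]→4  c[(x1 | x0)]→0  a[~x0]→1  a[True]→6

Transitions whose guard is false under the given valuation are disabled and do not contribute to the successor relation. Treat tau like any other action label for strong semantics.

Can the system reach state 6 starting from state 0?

Answer: REACHABLE

Working:
Guard filter leaves 15 enabled edge(s).
L0 = {0}
L1 = {4}  cumulative {0,4}
L2 = {7}  cumulative {0,4,7}
L3 = {6}  cumulative {0,4,6,7}
L4 = {3}  cumulative {0,3,4,6,7}
L5 = {1,5}  cumulative {0,1,3,4,5,6,7}
Reachable = {0,1,3,4,5,6,7}
witness 6: b·b·a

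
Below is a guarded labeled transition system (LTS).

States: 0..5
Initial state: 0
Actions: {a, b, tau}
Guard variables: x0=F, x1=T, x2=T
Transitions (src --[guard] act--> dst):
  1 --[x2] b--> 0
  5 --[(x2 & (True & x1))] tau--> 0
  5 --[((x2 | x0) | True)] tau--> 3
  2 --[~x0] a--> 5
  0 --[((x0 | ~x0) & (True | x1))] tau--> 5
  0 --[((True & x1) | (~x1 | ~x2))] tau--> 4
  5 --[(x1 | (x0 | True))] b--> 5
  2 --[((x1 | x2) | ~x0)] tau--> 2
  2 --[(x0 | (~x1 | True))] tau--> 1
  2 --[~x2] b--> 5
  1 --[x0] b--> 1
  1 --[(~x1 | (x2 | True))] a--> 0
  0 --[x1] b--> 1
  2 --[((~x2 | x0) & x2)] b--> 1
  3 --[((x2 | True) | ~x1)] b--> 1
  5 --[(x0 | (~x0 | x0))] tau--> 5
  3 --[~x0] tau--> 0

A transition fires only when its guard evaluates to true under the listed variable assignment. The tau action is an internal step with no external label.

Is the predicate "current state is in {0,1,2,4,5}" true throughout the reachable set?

Answer: INVARIANT VIOLATED at state 3

Trace:
Safe = {0,1,2,4,5}
Reach set: {0,1,3,4,5}
  0: ok
  1: ok
  3: VIOLATES
  4: ok
  5: ok
reach 3 via tau·tau — violates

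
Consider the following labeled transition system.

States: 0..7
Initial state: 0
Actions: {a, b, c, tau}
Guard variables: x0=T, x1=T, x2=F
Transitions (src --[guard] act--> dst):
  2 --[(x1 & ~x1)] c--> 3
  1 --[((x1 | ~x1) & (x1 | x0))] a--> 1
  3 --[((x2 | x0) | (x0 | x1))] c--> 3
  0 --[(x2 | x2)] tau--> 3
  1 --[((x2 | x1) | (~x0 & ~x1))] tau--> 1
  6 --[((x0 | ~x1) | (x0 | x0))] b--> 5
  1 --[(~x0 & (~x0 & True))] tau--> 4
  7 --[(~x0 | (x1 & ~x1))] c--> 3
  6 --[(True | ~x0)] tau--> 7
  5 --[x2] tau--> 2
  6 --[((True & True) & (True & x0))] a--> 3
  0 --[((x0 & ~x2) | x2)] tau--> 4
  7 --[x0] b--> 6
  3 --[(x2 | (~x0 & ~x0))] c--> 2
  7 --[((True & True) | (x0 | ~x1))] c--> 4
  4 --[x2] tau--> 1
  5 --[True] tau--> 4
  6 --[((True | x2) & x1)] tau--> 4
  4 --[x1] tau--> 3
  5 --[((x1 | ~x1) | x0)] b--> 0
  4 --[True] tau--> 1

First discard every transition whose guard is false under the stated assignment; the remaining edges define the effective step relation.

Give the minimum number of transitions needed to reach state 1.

Breadth-first toward 1:
  L0 = {0}
  L1 = {4}
  L2 = {1,3}
depth(1)=2, e.g. tau·tau

Answer: 2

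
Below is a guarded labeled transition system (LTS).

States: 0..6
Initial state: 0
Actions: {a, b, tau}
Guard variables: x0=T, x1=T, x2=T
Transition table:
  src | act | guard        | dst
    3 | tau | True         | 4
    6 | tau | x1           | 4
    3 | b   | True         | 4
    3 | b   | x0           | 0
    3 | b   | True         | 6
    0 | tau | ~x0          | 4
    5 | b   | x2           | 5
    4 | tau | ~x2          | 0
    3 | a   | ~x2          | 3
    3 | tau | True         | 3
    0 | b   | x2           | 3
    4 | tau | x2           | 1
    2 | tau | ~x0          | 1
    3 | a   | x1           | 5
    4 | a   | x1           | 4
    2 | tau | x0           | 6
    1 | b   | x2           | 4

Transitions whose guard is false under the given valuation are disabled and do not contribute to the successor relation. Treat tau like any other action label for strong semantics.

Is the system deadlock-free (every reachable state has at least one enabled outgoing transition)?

Reachable = {0,1,3,4,5,6}
  0: b→3  [1 exit(s)]
  1: b→4  [1 exit(s)]
  3: a→5  b→0  b→4  b→6  tau→3  tau→4  [6 exit(s)]
  4: a→4  tau→1  [2 exit(s)]
  5: b→5  [1 exit(s)]
  6: tau→4  [1 exit(s)]

Answer: DEADLOCK-FREE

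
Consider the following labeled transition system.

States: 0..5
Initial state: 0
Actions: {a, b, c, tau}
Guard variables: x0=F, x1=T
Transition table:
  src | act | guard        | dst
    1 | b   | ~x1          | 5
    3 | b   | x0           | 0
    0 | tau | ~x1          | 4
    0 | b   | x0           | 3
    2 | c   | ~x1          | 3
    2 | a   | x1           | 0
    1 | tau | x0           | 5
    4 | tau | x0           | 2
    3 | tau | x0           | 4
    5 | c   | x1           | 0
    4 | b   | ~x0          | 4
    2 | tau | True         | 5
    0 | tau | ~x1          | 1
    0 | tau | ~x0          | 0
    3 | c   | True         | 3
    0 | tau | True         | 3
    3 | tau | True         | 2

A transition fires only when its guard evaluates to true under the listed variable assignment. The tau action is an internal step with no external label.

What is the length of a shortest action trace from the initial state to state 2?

Answer: 2

Working:
Layered search for 2:
  depth 0: {0}
  depth 1: {3}
  depth 2: {2}
depth(2)=2, e.g. tau·tau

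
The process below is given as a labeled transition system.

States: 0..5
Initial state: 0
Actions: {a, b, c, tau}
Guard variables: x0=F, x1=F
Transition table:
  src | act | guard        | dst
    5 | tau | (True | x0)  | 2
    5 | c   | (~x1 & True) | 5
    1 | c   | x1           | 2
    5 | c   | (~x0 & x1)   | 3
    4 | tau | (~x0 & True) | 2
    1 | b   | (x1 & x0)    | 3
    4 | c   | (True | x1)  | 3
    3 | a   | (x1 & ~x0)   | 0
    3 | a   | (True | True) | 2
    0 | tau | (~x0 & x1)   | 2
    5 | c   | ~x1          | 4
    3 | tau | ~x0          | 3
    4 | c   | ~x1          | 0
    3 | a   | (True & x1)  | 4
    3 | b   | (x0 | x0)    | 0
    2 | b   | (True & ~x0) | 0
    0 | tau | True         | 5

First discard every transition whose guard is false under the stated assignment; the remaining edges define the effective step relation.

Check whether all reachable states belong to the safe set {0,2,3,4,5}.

Answer: INVARIANT HOLDS

Working:
Allowed set {0,2,3,4,5}
R = {0,2,3,4,5}
  0: ✓
  2: ✓
  3: ✓
  4: ✓
  5: ✓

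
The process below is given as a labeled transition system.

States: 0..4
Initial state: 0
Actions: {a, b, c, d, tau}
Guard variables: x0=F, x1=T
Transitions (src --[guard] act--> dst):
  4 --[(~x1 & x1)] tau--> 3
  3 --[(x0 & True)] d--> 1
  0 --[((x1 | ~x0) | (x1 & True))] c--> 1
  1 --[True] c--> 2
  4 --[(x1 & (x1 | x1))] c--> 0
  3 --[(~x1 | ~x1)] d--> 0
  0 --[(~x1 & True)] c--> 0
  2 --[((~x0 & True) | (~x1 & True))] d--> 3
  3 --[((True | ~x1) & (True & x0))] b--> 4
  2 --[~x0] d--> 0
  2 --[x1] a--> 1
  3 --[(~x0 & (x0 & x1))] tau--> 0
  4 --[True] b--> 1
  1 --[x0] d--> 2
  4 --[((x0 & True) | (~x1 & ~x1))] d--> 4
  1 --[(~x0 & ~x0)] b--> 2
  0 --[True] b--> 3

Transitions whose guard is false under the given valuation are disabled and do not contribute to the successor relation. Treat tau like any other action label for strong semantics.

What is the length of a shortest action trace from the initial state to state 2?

BFS to 2:
  Layer 0: {0}
  Layer 1: {1,3}
  Layer 2: {2}
first hit 2 at d=2 via c·b

Answer: 2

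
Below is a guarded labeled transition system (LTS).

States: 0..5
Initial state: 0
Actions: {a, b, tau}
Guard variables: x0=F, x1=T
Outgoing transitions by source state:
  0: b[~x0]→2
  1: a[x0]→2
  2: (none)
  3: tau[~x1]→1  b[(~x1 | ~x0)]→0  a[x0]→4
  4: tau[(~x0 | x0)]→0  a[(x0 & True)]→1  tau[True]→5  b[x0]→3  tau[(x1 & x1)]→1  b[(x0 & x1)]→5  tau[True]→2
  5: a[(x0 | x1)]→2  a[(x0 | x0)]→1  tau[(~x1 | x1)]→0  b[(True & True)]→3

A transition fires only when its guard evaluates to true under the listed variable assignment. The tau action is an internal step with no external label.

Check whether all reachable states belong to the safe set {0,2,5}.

Answer: INVARIANT HOLDS

Working:
Safe = {0,2,5}
Reachable = {0,2}
  0: ✓
  2: ✓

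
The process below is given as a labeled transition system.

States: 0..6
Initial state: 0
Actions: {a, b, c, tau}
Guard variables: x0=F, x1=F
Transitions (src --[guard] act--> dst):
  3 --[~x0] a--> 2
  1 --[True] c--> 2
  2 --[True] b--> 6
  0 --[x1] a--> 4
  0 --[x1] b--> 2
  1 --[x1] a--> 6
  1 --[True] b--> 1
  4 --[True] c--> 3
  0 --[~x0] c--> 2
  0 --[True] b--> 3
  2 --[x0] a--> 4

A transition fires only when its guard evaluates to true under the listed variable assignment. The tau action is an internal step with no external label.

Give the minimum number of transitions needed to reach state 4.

BFS to 4:
  depth 0: {0}
  depth 1: {2,3}
  depth 2: {6}
4 never appears.

Answer: UNREACHABLE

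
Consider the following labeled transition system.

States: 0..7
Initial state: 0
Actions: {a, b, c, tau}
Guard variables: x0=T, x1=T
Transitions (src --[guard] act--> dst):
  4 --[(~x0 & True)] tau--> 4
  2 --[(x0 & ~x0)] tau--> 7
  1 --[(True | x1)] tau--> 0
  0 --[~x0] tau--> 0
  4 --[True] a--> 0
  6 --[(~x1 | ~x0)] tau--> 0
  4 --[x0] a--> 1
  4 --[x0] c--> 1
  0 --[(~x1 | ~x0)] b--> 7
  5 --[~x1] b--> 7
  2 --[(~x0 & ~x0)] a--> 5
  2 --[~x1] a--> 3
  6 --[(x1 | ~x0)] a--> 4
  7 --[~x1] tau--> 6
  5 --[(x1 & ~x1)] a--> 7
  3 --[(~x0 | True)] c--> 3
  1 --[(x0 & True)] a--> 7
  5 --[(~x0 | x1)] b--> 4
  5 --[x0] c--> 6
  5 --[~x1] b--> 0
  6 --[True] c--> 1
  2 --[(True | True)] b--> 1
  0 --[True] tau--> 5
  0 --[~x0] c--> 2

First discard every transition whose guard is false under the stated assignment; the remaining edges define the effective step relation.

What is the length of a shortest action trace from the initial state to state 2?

Breadth-first toward 2:
  Layer 0: {0}
  Layer 1: {5}
  Layer 2: {4,6}
  Layer 3: {1}
  Layer 4: {7}
2 never appears.

Answer: UNREACHABLE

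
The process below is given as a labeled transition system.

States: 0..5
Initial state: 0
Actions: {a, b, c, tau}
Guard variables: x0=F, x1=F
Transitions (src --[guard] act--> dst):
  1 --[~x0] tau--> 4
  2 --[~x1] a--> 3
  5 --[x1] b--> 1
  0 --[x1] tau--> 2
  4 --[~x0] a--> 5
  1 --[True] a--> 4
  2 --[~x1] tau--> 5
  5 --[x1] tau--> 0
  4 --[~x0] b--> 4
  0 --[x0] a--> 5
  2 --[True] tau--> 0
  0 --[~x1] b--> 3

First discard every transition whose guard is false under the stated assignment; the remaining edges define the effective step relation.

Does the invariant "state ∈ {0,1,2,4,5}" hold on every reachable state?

Safe = {0,1,2,4,5}
R = {0,3}
  0: safe
  3: ✗ unsafe
counterexample path to 3: b

Answer: INVARIANT VIOLATED at state 3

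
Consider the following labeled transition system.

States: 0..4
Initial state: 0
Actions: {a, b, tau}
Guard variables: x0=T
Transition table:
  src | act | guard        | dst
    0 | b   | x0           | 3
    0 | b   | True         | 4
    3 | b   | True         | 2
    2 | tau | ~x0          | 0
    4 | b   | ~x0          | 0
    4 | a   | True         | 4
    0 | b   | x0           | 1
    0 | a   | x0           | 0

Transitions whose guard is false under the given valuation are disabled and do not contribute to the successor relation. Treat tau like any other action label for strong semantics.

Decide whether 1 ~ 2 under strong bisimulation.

Compute ~ classes (split until stable):
  round 0: {{0,1,2,3,4}}
  round 1: {{0},{1,2},{3},{4}}
Fixed point at round 2; 4 class(es).
1∈{1,2}, 2∈{1,2}

Answer: BISIMILAR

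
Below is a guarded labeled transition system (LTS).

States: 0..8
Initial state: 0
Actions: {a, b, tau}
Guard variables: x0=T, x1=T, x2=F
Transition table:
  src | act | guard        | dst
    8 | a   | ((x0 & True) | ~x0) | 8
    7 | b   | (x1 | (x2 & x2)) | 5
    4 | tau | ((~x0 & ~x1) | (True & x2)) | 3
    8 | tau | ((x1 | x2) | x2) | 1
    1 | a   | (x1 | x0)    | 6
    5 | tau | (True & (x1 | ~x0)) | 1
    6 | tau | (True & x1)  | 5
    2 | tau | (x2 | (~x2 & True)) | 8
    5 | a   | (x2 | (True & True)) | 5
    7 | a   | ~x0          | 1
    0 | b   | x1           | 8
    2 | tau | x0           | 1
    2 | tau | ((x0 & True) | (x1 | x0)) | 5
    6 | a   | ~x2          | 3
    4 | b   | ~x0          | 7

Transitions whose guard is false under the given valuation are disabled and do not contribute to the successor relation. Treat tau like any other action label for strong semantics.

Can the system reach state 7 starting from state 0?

Answer: UNREACHABLE

Trace:
Guard filter leaves 12 enabled edge(s).
Layer 0: {0}
Layer 1: {8}  total {0,8}
Layer 2: {1}  total {0,1,8}
Layer 3: {6}  total {0,1,6,8}
Layer 4: {3,5}  total {0,1,3,5,6,8}
R = {0,1,3,5,6,8}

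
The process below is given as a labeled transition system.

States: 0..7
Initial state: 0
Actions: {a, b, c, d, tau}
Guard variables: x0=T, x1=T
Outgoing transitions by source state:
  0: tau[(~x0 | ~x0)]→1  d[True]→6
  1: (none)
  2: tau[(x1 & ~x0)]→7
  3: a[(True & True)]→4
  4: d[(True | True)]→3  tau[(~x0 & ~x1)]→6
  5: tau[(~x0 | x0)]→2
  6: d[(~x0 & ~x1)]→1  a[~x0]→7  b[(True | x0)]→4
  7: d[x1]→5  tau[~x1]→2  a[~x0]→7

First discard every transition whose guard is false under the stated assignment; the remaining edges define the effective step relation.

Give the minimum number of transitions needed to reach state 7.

Breadth-first toward 7:
  L0 = {0}
  L1 = {6}
  L2 = {4}
  L3 = {3}
7 never appears.

Answer: UNREACHABLE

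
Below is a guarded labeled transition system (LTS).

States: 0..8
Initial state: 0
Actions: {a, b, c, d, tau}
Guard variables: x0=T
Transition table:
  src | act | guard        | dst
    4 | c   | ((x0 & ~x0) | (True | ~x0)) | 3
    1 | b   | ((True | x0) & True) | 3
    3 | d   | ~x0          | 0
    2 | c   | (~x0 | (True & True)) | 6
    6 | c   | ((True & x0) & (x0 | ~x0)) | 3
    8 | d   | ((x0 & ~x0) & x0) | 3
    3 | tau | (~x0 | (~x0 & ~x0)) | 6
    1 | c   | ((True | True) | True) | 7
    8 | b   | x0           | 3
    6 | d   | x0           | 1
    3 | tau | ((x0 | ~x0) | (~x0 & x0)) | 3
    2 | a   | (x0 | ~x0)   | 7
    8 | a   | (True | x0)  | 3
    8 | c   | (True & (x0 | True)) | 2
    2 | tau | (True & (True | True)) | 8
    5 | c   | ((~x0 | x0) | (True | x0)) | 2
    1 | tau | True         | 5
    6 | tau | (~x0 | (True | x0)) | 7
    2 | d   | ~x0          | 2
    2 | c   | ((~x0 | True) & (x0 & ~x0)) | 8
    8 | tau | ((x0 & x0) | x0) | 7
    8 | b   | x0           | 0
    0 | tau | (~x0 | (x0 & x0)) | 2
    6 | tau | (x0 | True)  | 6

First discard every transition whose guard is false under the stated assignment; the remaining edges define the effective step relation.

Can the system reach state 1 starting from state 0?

Answer: REACHABLE

Analysis:
Guard filter leaves 19 enabled edge(s).
Layer 0: {0}
Layer 1: {2}  total {0,2}
Layer 2: {6,7,8}  total {0,2,6,7,8}
Layer 3: {1,3}  total {0,1,2,3,6,7,8}
Layer 4: {5}  total {0,1,2,3,5,6,7,8}
R = {0,1,2,3,5,6,7,8}
trace reaching 1: tau·c·d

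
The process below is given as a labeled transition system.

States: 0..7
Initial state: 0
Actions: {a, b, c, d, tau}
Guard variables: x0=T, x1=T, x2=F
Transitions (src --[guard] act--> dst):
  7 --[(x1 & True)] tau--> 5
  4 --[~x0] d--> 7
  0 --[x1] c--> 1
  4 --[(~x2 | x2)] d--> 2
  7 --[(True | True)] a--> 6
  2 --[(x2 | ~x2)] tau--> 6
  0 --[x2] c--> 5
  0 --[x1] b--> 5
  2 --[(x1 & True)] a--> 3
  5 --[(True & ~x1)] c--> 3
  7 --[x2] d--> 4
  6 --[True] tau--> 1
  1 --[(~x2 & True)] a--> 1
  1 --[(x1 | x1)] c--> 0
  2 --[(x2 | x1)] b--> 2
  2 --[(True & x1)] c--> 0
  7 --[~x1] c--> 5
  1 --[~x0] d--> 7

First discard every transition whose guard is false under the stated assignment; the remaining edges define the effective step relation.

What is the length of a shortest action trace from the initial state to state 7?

BFS to 7:
  L0 = {0}
  L1 = {1,5}
7 never appears.

Answer: UNREACHABLE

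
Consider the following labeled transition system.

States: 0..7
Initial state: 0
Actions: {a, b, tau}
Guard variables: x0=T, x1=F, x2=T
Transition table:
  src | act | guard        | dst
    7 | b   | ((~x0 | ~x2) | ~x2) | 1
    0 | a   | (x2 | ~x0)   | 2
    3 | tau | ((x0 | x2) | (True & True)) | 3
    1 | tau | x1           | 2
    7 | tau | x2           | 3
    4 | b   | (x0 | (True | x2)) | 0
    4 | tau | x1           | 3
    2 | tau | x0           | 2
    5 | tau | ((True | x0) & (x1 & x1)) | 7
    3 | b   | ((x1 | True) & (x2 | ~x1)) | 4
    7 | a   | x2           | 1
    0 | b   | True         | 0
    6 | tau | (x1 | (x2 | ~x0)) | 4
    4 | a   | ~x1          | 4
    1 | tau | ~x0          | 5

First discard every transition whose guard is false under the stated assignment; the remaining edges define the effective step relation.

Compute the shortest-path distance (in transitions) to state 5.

Breadth-first toward 5:
  depth 0: {0}
  depth 1: {2}
5 never appears.

Answer: UNREACHABLE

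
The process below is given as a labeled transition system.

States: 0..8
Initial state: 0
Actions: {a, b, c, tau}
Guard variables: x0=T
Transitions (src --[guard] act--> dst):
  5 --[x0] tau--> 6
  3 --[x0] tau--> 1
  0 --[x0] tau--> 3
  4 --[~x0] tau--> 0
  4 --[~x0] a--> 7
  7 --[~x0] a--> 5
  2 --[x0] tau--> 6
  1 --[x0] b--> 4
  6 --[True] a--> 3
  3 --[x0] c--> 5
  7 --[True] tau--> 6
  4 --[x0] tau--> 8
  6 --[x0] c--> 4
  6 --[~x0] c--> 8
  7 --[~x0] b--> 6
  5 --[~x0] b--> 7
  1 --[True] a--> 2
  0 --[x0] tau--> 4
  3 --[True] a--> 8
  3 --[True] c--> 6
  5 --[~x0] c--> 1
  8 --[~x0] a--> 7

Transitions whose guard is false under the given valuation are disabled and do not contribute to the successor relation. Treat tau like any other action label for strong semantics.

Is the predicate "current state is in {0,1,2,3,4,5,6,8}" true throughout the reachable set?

Safe = {0,1,2,3,4,5,6,8}
Reach set: {0,1,2,3,4,5,6,8}
  0: safe
  1: safe
  2: safe
  3: safe
  4: safe
  5: safe
  6: safe
  8: safe

Answer: INVARIANT HOLDS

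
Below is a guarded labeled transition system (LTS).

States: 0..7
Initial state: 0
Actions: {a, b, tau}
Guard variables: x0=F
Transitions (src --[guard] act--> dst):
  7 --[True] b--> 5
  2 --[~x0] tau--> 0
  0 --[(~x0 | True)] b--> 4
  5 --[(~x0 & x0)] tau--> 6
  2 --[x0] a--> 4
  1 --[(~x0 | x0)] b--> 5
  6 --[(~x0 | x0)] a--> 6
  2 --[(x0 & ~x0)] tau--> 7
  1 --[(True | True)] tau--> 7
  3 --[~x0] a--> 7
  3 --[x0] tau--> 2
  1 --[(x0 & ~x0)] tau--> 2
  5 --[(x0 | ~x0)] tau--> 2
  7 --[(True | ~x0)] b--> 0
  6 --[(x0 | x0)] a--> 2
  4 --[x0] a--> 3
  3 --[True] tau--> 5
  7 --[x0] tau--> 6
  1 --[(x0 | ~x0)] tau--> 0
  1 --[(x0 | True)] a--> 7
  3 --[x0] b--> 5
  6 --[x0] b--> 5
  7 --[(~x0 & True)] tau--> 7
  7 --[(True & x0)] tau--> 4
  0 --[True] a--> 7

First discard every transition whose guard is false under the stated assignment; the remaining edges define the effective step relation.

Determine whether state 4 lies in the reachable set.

Answer: REACHABLE

Working:
After dropping false guards: 14 live edges.
depth 0: {0}
depth 1: {4,7}  cumulative {0,4,7}
depth 2: {5}  cumulative {0,4,5,7}
depth 3: {2}  cumulative {0,2,4,5,7}
Reachable = {0,2,4,5,7}
witness 4: b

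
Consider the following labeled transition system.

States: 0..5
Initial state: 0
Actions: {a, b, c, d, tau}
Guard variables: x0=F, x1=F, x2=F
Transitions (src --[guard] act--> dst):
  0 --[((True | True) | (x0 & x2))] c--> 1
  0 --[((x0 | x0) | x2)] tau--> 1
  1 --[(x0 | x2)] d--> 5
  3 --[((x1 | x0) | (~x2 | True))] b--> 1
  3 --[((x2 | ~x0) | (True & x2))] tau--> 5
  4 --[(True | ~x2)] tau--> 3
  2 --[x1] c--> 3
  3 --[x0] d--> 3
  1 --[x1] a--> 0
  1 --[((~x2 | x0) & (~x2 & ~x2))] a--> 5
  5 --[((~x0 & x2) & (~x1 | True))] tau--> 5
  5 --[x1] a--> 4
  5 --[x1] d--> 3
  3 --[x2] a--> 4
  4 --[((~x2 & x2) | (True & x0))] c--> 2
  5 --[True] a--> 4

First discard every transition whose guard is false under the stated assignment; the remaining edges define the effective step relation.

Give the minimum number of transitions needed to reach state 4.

Answer: 3

Trace:
BFS to 4:
  L0 = {0}
  L1 = {1}
  L2 = {5}
  L3 = {4}
first hit 4 at d=3 via c·a·a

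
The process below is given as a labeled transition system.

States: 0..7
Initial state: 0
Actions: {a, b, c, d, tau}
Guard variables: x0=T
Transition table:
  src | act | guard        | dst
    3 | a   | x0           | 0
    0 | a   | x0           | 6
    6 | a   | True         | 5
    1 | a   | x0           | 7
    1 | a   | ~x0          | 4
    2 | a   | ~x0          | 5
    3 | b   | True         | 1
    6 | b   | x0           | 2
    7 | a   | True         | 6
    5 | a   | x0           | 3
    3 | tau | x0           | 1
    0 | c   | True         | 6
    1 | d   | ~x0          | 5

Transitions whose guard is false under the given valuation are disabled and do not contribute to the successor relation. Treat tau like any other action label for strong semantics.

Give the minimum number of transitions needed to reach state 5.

Answer: 2

Working:
BFS to 5:
  L0 = {0}
  L1 = {6}
  L2 = {2,5}
depth(5)=2, e.g. a·a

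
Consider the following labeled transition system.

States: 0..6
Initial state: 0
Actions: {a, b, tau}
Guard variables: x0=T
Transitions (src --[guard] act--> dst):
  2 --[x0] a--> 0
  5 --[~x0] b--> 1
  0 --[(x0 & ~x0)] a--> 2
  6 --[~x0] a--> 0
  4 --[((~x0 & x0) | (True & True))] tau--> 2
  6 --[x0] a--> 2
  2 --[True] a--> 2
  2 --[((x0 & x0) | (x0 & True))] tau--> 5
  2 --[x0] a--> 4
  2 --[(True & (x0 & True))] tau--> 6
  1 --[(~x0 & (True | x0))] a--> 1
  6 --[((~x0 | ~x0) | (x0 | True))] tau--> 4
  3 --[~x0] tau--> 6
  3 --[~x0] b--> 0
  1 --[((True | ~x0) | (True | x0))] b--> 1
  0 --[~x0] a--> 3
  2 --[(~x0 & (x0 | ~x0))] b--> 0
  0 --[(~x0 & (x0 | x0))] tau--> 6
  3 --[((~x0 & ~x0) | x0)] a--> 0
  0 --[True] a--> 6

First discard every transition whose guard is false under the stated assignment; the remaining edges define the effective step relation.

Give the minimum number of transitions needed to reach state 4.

BFS to 4:
  depth 0: {0}
  depth 1: {6}
  depth 2: {2,4}
first hit 4 at d=2 via a·tau

Answer: 2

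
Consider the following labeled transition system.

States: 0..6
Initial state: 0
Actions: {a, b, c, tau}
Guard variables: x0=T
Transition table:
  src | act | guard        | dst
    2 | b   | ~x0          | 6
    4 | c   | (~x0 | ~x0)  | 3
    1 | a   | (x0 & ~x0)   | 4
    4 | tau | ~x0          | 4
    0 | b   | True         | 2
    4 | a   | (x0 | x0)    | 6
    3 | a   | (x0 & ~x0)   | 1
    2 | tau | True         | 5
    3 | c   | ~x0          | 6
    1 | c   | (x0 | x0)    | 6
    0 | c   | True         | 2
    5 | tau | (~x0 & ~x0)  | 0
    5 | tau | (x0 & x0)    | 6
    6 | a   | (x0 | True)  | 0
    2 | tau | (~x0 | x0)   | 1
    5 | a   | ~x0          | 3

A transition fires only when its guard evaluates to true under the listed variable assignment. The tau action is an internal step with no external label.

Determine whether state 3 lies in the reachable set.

After dropping false guards: 8 live edges.
Layer 0: {0}
Layer 1: {2}  now seen {0,2}
Layer 2: {1,5}  now seen {0,1,2,5}
Layer 3: {6}  now seen {0,1,2,5,6}
Reach set: {0,1,2,5,6}

Answer: UNREACHABLE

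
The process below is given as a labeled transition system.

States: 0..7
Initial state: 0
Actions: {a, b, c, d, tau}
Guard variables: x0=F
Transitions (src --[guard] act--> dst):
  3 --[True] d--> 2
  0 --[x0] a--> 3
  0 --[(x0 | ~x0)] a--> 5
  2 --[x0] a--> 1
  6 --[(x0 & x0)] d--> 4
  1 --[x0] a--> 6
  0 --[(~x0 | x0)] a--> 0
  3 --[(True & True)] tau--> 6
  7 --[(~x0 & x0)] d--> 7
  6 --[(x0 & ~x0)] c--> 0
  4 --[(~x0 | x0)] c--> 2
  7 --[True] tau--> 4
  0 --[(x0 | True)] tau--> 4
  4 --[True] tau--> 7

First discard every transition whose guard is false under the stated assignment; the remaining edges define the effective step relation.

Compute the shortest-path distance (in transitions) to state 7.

Answer: 2

Analysis:
Layered search for 7:
  Layer 0: {0}
  Layer 1: {4,5}
  Layer 2: {2,7}
7 enters at depth 2; path tau·tau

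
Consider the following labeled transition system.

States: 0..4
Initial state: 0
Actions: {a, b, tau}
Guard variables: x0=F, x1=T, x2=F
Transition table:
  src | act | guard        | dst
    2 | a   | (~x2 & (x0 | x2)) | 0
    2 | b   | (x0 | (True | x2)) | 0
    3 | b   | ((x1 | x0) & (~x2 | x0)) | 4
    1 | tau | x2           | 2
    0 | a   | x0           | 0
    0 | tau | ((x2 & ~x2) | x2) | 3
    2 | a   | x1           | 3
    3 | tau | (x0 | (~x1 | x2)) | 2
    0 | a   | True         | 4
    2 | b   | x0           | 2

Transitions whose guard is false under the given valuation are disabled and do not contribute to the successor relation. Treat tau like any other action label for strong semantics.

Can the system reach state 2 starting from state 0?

Guard filter leaves 4 enabled edge(s).
Layer 0: {0}
Layer 1: {4}  total {0,4}
Reach set: {0,4}

Answer: UNREACHABLE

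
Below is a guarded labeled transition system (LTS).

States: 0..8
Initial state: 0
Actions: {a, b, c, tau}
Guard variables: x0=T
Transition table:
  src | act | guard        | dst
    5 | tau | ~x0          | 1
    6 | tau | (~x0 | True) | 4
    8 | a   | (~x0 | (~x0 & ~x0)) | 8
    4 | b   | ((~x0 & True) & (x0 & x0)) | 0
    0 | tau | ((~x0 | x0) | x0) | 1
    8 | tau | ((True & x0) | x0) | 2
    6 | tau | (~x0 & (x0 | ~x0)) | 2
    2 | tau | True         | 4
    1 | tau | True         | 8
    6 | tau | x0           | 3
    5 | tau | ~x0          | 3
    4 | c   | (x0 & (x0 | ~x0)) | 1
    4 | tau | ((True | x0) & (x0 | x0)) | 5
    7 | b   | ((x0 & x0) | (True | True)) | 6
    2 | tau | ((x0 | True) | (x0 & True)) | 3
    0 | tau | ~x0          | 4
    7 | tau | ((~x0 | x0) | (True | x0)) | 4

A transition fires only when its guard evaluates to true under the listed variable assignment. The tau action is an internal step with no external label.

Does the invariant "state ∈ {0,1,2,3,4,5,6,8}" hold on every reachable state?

Inv-set: {0,1,2,3,4,5,6,8}
Reach set: {0,1,2,3,4,5,8}
  0: ✓
  1: ✓
  2: ✓
  3: ✓
  4: ✓
  5: ✓
  8: ✓

Answer: INVARIANT HOLDS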